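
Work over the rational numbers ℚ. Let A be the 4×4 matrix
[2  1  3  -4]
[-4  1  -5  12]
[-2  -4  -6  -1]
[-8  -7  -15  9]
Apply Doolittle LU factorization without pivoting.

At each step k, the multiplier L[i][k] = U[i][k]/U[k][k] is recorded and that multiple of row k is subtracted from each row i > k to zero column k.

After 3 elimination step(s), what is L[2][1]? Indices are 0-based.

k=0: U[0][0]=2
  eliminate (1,0): mult=-2, new row 1: (0, 3, 1, 4); set L[1][0]=-2
  eliminate (2,0): mult=-1, new row 2: (0, -3, -3, -5); set L[2][0]=-1
  eliminate (3,0): mult=-4, new row 3: (0, -3, -3, -7); set L[3][0]=-4
k=1: U[1][1]=3
  eliminate (2,1): mult=-1, new row 2: (0, 0, -2, -1); set L[2][1]=-1
  eliminate (3,1): mult=-1, new row 3: (0, 0, -2, -3); set L[3][1]=-1
k=2: U[2][2]=-2
  eliminate (3,2): mult=1, new row 3: (0, 0, 0, -2); set L[3][2]=1

L[2][1] = -1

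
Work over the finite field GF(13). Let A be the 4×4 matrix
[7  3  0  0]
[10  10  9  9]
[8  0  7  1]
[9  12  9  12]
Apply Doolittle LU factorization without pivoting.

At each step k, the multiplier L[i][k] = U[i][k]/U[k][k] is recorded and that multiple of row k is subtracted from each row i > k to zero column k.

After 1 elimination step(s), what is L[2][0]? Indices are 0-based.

L[2][0] = 3

k=0: U[0][0]=7
  eliminate (1,0): mult=7, new row 1: (0, 2, 9, 9); set L[1][0]=7
  eliminate (2,0): mult=3, new row 2: (0, 4, 7, 1); set L[2][0]=3
  eliminate (3,0): mult=5, new row 3: (0, 10, 9, 12); set L[3][0]=5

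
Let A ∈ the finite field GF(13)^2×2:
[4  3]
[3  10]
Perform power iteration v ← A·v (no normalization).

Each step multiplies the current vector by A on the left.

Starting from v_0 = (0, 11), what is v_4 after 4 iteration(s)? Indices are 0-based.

v_0 = (0, 11).
v_1 = A·v_0 = (7, 6).
v_2 = A·v_1 = (7, 3).
v_3 = A·v_2 = (11, 12).
v_4 = A·v_3 = (2, 10).

v_4 = (2, 10)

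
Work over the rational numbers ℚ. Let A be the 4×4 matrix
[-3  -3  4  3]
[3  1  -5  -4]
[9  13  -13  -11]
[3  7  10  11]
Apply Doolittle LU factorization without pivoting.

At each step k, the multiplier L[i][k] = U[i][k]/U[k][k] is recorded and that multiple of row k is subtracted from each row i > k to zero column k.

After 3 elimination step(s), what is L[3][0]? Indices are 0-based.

[col 0] pivot -3
  R1 -= -1*R0 → (0, -2, -1, -1)  (L[1][0] := -1)
  R2 -= -3*R0 → (0, 4, -1, -2)  (L[2][0] := -3)
  R3 -= -1*R0 → (0, 4, 14, 14)  (L[3][0] := -1)
[col 1] pivot -2
  R2 -= -2*R1 → (0, 0, -3, -4)  (L[2][1] := -2)
  R3 -= -2*R1 → (0, 0, 12, 12)  (L[3][1] := -2)
[col 2] pivot -3
  R3 -= -4*R2 → (0, 0, 0, -4)  (L[3][2] := -4)

L[3][0] = -1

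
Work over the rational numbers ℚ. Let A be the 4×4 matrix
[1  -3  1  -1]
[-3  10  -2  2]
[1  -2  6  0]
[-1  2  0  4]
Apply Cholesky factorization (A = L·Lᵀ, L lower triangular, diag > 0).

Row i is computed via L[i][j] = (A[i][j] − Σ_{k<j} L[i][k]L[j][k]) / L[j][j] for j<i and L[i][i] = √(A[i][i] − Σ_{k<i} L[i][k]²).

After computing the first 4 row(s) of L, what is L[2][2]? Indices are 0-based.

L[2][2] = 2

Step 1: L[0][0] = √(1) = 1.
  L[1][0] = (-3) / L[0][0] = -3.
Step 2: L[1][1] = √(1) = 1.
  L[2][0] = (1) / L[0][0] = 1.
  L[2][1] = (1) / L[1][1] = 1.
Step 3: L[2][2] = √(4) = 2.
  L[3][0] = (-1) / L[0][0] = -1.
  L[3][1] = (-1) / L[1][1] = -1.
  L[3][2] = (2) / L[2][2] = 1.
Step 4: L[3][3] = √(1) = 1.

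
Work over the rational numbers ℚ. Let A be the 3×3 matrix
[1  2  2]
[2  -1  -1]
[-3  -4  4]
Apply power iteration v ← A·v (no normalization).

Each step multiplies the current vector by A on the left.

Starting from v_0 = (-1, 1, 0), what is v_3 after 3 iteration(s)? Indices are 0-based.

v_0 = (-1, 1, 0).
v_1 = A·v_0 = (1, -3, -1).
v_2 = A·v_1 = (-7, 6, 5).
v_3 = A·v_2 = (15, -25, 17).

v_3 = (15, -25, 17)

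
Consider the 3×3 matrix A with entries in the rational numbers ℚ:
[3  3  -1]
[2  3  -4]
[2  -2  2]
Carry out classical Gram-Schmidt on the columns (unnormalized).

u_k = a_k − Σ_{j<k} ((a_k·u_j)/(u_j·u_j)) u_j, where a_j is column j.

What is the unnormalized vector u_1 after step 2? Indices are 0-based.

Step 1: u_0 = a_0 = (3, 2, 2).
Step 2: u_1 = a_1 − (11/17)·u_0 = (18/17, 29/17, -56/17).

u_1 = (18/17, 29/17, -56/17)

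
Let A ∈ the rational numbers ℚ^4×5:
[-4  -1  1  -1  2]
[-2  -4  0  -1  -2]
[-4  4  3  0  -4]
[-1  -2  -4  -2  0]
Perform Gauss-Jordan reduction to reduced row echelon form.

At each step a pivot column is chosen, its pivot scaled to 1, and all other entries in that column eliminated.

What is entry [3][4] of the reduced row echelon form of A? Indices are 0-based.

[1] R0 /= -4  ⇒  (1, 1/4, -1/4, 1/4, -1/2)
     R1 -= -2·R0  ⇒  (0, -7/2, -1/2, -1/2, -3)
     R2 -= -4·R0  ⇒  (0, 5, 2, 1, -6)
     R3 -= -1·R0  ⇒  (0, -7/4, -17/4, -7/4, -1/2)
[2] R1 /= -7/2  ⇒  (0, 1, 1/7, 1/7, 6/7)
     R0 -= 1/4·R1  ⇒  (1, 0, -2/7, 3/14, -5/7)
     R2 -= 5·R1  ⇒  (0, 0, 9/7, 2/7, -72/7)
     R3 -= -7/4·R1  ⇒  (0, 0, -4, -3/2, 1)
[3] R2 /= 9/7  ⇒  (0, 0, 1, 2/9, -8)
     R0 -= -2/7·R2  ⇒  (1, 0, 0, 5/18, -3)
     R1 -= 1/7·R2  ⇒  (0, 1, 0, 1/9, 2)
     R3 -= -4·R2  ⇒  (0, 0, 0, -11/18, -31)
[4] R3 /= -11/18  ⇒  (0, 0, 0, 1, 558/11)
     R0 -= 5/18·R3  ⇒  (1, 0, 0, 0, -188/11)
     R1 -= 1/9·R3  ⇒  (0, 1, 0, 0, -40/11)
     R2 -= 2/9·R3  ⇒  (0, 0, 1, 0, -212/11)

M[3][4] = 558/11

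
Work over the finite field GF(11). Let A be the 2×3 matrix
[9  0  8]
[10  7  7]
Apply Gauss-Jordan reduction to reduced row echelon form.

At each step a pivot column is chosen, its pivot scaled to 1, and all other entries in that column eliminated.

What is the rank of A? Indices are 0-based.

rank = 2

pivot(0,0)=9: scale R0 → (1, 0, 7)
  clear (1,0): R1 −= (10)R0 → (0, 7, 3)
pivot(1,1)=7: scale R1 → (0, 1, 2)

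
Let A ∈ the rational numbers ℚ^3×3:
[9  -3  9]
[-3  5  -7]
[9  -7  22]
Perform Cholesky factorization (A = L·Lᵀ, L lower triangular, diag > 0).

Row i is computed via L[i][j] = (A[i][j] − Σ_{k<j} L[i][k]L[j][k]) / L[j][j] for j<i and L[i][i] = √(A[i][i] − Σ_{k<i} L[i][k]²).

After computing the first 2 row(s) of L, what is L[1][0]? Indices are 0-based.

Step 1: L[0][0] = √(9) = 3.
  L[1][0] = (-3) / L[0][0] = -1.
Step 2: L[1][1] = √(4) = 2.

L[1][0] = -1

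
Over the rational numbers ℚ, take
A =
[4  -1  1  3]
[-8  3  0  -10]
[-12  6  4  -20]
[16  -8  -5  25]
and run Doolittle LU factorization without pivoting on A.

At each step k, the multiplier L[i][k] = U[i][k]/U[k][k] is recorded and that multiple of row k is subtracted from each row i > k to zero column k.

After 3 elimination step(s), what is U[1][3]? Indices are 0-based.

U[1][3] = -4

k=0: U[0][0]=4
  eliminate (1,0): mult=-2, new row 1: (0, 1, 2, -4); set L[1][0]=-2
  eliminate (2,0): mult=-3, new row 2: (0, 3, 7, -11); set L[2][0]=-3
  eliminate (3,0): mult=4, new row 3: (0, -4, -9, 13); set L[3][0]=4
k=1: U[1][1]=1
  eliminate (2,1): mult=3, new row 2: (0, 0, 1, 1); set L[2][1]=3
  eliminate (3,1): mult=-4, new row 3: (0, 0, -1, -3); set L[3][1]=-4
k=2: U[2][2]=1
  eliminate (3,2): mult=-1, new row 3: (0, 0, 0, -2); set L[3][2]=-1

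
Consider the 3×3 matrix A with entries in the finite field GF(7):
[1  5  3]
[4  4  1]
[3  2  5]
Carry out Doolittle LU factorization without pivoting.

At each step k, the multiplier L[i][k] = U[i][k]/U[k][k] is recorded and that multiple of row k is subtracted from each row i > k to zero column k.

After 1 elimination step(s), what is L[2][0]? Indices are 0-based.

[col 0] pivot 1
  R1 -= 4*R0 → (0, 5, 3)  (L[1][0] := 4)
  R2 -= 3*R0 → (0, 1, 3)  (L[2][0] := 3)

L[2][0] = 3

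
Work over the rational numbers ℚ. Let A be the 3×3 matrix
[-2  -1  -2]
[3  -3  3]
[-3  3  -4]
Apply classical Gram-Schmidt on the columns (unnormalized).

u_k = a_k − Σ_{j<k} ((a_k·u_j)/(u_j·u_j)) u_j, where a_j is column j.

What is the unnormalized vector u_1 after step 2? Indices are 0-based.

Step 1: u_0 = a_0 = (-2, 3, -3).
Step 2: u_1 = a_1 − (-8/11)·u_0 = (-27/11, -9/11, 9/11).

u_1 = (-27/11, -9/11, 9/11)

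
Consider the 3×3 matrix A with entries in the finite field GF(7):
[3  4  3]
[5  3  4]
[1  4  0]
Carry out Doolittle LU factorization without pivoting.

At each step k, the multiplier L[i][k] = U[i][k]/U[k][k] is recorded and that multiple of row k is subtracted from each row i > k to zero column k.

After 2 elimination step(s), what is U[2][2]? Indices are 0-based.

U[2][2] = 4

Step 1: pivot at (0,0) is 3.
  row1 ← row1 − (4)·row0  ⇒  L[1][0]=4, U row1=(0, 1, 6)
  row2 ← row2 − (5)·row0  ⇒  L[2][0]=5, U row2=(0, 5, 6)
Step 2: pivot at (1,1) is 1.
  row2 ← row2 − (5)·row1  ⇒  L[2][1]=5, U row2=(0, 0, 4)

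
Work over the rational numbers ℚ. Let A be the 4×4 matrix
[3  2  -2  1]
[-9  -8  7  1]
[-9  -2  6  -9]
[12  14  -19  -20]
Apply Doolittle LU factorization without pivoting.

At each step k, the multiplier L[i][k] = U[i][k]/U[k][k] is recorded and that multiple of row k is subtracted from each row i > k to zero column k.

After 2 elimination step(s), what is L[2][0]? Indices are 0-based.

L[2][0] = -3

[col 0] pivot 3
  R1 -= -3*R0 → (0, -2, 1, 4)  (L[1][0] := -3)
  R2 -= -3*R0 → (0, 4, 0, -6)  (L[2][0] := -3)
  R3 -= 4*R0 → (0, 6, -11, -24)  (L[3][0] := 4)
[col 1] pivot -2
  R2 -= -2*R1 → (0, 0, 2, 2)  (L[2][1] := -2)
  R3 -= -3*R1 → (0, 0, -8, -12)  (L[3][1] := -3)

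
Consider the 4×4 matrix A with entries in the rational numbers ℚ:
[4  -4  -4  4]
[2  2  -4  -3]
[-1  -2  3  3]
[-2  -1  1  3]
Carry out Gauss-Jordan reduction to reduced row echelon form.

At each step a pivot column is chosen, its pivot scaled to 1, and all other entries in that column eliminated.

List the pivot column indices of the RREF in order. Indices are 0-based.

[1] R0 /= 4  ⇒  (1, -1, -1, 1)
     R1 -= 2·R0  ⇒  (0, 4, -2, -5)
     R2 -= -1·R0  ⇒  (0, -3, 2, 4)
     R3 -= -2·R0  ⇒  (0, -3, -1, 5)
[2] R1 /= 4  ⇒  (0, 1, -1/2, -5/4)
     R0 -= -1·R1  ⇒  (1, 0, -3/2, -1/4)
     R2 -= -3·R1  ⇒  (0, 0, 1/2, 1/4)
     R3 -= -3·R1  ⇒  (0, 0, -5/2, 5/4)
[3] R2 /= 1/2  ⇒  (0, 0, 1, 1/2)
     R0 -= -3/2·R2  ⇒  (1, 0, 0, 1/2)
     R1 -= -1/2·R2  ⇒  (0, 1, 0, -1)
     R3 -= -5/2·R2  ⇒  (0, 0, 0, 5/2)
[4] R3 /= 5/2  ⇒  (0, 0, 0, 1)
     R0 -= 1/2·R3  ⇒  (1, 0, 0, 0)
     R1 -= -1·R3  ⇒  (0, 1, 0, 0)
     R2 -= 1/2·R3  ⇒  (0, 0, 1, 0)

pivot columns: 0, 1, 2, 3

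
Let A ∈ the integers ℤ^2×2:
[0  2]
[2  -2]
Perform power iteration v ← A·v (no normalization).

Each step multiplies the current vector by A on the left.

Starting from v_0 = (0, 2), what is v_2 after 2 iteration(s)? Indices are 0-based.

v_2 = (-8, 16)

v_0 = (0, 2).
v_1 = A·v_0 = (4, -4).
v_2 = A·v_1 = (-8, 16).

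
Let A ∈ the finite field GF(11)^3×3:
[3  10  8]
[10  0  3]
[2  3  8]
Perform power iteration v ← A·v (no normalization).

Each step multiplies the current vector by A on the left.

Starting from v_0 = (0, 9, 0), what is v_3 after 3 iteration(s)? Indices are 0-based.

v_0 = (0, 9, 0).
v_1 = A·v_0 = (2, 0, 5).
v_2 = A·v_1 = (2, 2, 0).
v_3 = A·v_2 = (4, 9, 10).

v_3 = (4, 9, 10)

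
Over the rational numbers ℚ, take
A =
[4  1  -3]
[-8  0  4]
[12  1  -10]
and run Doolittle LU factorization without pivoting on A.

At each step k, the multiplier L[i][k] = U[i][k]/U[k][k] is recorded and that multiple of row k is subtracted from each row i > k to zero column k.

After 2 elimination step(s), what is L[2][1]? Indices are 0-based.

Step 1: pivot at (0,0) is 4.
  row1 ← row1 − (-2)·row0  ⇒  L[1][0]=-2, U row1=(0, 2, -2)
  row2 ← row2 − (3)·row0  ⇒  L[2][0]=3, U row2=(0, -2, -1)
Step 2: pivot at (1,1) is 2.
  row2 ← row2 − (-1)·row1  ⇒  L[2][1]=-1, U row2=(0, 0, -3)

L[2][1] = -1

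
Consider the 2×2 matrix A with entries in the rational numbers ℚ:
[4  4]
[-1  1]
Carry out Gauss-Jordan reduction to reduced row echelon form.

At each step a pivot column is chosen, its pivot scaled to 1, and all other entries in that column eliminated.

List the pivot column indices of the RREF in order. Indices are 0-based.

pivot columns: 0, 1

step 1: normalize row 0 (÷4) = (1, 1)
  row 1: subtract -1×row0 = (0, 2)
step 2: normalize row 1 (÷2) = (0, 1)
  row 0: subtract 1×row1 = (1, 0)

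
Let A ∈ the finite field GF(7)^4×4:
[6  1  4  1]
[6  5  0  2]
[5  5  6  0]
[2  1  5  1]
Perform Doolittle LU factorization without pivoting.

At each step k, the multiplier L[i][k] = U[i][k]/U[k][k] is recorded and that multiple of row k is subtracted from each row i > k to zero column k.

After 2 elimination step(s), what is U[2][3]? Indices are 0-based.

U[2][3] = 6

k=0: U[0][0]=6
  eliminate (1,0): mult=1, new row 1: (0, 4, 3, 1); set L[1][0]=1
  eliminate (2,0): mult=2, new row 2: (0, 3, 5, 5); set L[2][0]=2
  eliminate (3,0): mult=5, new row 3: (0, 3, 6, 3); set L[3][0]=5
k=1: U[1][1]=4
  eliminate (2,1): mult=6, new row 2: (0, 0, 1, 6); set L[2][1]=6
  eliminate (3,1): mult=6, new row 3: (0, 0, 2, 4); set L[3][1]=6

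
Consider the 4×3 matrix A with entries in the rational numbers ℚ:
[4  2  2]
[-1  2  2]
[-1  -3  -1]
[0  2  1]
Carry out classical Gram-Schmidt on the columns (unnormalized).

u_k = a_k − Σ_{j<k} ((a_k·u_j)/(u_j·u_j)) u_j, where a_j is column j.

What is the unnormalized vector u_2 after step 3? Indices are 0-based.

u_2 = (4/9, 94/99, 82/99, -5/33)

Step 1: u_0 = a_0 = (4, -1, -1, 0).
Step 2: u_1 = a_1 − (1/2)·u_0 = (0, 5/2, -5/2, 2).
Step 3: u_2 = a_2 − (7/18)·u_0 − (19/33)·u_1 = (4/9, 94/99, 82/99, -5/33).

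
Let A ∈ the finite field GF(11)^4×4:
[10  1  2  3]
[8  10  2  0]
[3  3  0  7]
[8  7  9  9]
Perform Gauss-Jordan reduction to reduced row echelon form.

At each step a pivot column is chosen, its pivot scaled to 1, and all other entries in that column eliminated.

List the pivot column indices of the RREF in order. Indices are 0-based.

[1] R0 /= 10  ⇒  (1, 10, 9, 8)
     R1 -= 8·R0  ⇒  (0, 7, 7, 2)
     R2 -= 3·R0  ⇒  (0, 6, 6, 5)
     R3 -= 8·R0  ⇒  (0, 4, 3, 0)
[2] R1 /= 7  ⇒  (0, 1, 1, 5)
     R0 -= 10·R1  ⇒  (1, 0, 10, 2)
     R2 -= 6·R1  ⇒  (0, 0, 0, 8)
     R3 -= 4·R1  ⇒  (0, 0, 10, 2)
[3] R2 <-> R3
[3] R2 /= 10  ⇒  (0, 0, 1, 9)
     R0 -= 10·R2  ⇒  (1, 0, 0, 0)
     R1 -= 1·R2  ⇒  (0, 1, 0, 7)
[4] R3 /= 8  ⇒  (0, 0, 0, 1)
     R1 -= 7·R3  ⇒  (0, 1, 0, 0)
     R2 -= 9·R3  ⇒  (0, 0, 1, 0)

pivot columns: 0, 1, 2, 3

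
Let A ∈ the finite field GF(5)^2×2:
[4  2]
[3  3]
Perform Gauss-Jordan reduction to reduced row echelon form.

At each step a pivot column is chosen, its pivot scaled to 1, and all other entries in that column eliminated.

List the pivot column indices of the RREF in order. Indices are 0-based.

pivot columns: 0, 1

step 1: normalize row 0 (÷4) = (1, 3)
  row 1: subtract 3×row0 = (0, 4)
step 2: normalize row 1 (÷4) = (0, 1)
  row 0: subtract 3×row1 = (1, 0)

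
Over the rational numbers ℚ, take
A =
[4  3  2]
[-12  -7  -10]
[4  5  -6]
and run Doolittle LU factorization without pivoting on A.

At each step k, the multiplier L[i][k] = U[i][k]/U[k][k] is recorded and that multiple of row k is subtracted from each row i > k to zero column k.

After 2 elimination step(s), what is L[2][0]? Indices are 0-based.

L[2][0] = 1

k=0: U[0][0]=4
  eliminate (1,0): mult=-3, new row 1: (0, 2, -4); set L[1][0]=-3
  eliminate (2,0): mult=1, new row 2: (0, 2, -8); set L[2][0]=1
k=1: U[1][1]=2
  eliminate (2,1): mult=1, new row 2: (0, 0, -4); set L[2][1]=1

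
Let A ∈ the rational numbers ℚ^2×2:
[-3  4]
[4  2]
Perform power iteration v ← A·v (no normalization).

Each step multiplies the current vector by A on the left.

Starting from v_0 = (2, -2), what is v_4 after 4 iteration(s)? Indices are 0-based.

v_0 = (2, -2).
v_1 = A·v_0 = (-14, 4).
v_2 = A·v_1 = (58, -48).
v_3 = A·v_2 = (-366, 136).
v_4 = A·v_3 = (1642, -1192).

v_4 = (1642, -1192)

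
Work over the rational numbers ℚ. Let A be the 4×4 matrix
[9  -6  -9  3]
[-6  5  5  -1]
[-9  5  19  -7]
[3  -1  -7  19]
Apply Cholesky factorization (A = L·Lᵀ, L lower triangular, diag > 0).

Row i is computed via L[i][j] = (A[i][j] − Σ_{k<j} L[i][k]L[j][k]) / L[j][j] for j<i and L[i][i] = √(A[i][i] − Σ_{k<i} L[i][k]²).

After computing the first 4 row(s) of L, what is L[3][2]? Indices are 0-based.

L[3][2] = -1

Step 1: L[0][0] = √(9) = 3.
  L[1][0] = (-6) / L[0][0] = -2.
Step 2: L[1][1] = √(1) = 1.
  L[2][0] = (-9) / L[0][0] = -3.
  L[2][1] = (-1) / L[1][1] = -1.
Step 3: L[2][2] = √(9) = 3.
  L[3][0] = (3) / L[0][0] = 1.
  L[3][1] = (1) / L[1][1] = 1.
  L[3][2] = (-3) / L[2][2] = -1.
Step 4: L[3][3] = √(16) = 4.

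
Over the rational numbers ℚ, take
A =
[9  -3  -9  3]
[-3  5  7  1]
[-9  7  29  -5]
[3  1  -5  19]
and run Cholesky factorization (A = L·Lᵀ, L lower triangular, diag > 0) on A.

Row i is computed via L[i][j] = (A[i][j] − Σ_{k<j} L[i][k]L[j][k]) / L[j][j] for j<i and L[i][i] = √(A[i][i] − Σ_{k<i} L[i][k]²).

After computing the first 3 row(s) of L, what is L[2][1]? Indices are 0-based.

Step 1: L[0][0] = √(9) = 3.
  L[1][0] = (-3) / L[0][0] = -1.
Step 2: L[1][1] = √(4) = 2.
  L[2][0] = (-9) / L[0][0] = -3.
  L[2][1] = (4) / L[1][1] = 2.
Step 3: L[2][2] = √(16) = 4.

L[2][1] = 2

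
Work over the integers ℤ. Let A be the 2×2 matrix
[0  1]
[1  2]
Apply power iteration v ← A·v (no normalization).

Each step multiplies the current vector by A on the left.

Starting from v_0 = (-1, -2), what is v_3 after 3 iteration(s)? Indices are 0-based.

v_0 = (-1, -2).
v_1 = A·v_0 = (-2, -5).
v_2 = A·v_1 = (-5, -12).
v_3 = A·v_2 = (-12, -29).

v_3 = (-12, -29)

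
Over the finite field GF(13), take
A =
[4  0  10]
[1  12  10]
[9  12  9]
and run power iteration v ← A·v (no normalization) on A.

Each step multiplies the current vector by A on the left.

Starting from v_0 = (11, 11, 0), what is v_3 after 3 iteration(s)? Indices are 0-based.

v_3 = (10, 0, 6)

v_0 = (11, 11, 0).
v_1 = A·v_0 = (5, 0, 10).
v_2 = A·v_1 = (3, 1, 5).
v_3 = A·v_2 = (10, 0, 6).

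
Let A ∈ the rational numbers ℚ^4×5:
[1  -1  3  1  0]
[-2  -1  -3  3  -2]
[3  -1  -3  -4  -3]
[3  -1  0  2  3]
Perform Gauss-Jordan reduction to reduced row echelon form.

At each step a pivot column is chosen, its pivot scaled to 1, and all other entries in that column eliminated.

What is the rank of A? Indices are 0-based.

pivot(0,0)=1: scale R0 → (1, -1, 3, 1, 0)
  clear (1,0): R1 −= (-2)R0 → (0, -3, 3, 5, -2)
  clear (2,0): R2 −= (3)R0 → (0, 2, -12, -7, -3)
  clear (3,0): R3 −= (3)R0 → (0, 2, -9, -1, 3)
pivot(1,1)=-3: scale R1 → (0, 1, -1, -5/3, 2/3)
  clear (0,1): R0 −= (-1)R1 → (1, 0, 2, -2/3, 2/3)
  clear (2,1): R2 −= (2)R1 → (0, 0, -10, -11/3, -13/3)
  clear (3,1): R3 −= (2)R1 → (0, 0, -7, 7/3, 5/3)
pivot(2,2)=-10: scale R2 → (0, 0, 1, 11/30, 13/30)
  clear (0,2): R0 −= (2)R2 → (1, 0, 0, -7/5, -1/5)
  clear (1,2): R1 −= (-1)R2 → (0, 1, 0, -13/10, 11/10)
  clear (3,2): R3 −= (-7)R2 → (0, 0, 0, 49/10, 47/10)
pivot(3,3)=49/10: scale R3 → (0, 0, 0, 1, 47/49)
  clear (0,3): R0 −= (-7/5)R3 → (1, 0, 0, 0, 8/7)
  clear (1,3): R1 −= (-13/10)R3 → (0, 1, 0, 0, 115/49)
  clear (2,3): R2 −= (11/30)R3 → (0, 0, 1, 0, 4/49)

rank = 4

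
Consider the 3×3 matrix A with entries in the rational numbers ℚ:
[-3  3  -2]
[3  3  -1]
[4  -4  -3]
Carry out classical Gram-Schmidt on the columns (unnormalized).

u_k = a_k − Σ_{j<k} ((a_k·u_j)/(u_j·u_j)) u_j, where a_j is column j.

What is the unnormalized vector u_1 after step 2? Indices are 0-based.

Step 1: u_0 = a_0 = (-3, 3, 4).
Step 2: u_1 = a_1 − (-8/17)·u_0 = (27/17, 75/17, -36/17).

u_1 = (27/17, 75/17, -36/17)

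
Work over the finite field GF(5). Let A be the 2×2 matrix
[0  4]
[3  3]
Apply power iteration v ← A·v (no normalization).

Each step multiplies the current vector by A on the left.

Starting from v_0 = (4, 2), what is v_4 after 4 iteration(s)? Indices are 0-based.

v_4 = (0, 1)

v_0 = (4, 2).
v_1 = A·v_0 = (3, 3).
v_2 = A·v_1 = (2, 3).
v_3 = A·v_2 = (2, 0).
v_4 = A·v_3 = (0, 1).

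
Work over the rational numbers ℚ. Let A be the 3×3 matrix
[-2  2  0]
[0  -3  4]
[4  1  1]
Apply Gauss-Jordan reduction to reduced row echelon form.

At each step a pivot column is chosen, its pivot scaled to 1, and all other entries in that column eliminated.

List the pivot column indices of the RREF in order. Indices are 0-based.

step 1: normalize row 0 (÷-2) = (1, -1, 0)
  row 2: subtract 4×row0 = (0, 5, 1)
step 2: normalize row 1 (÷-3) = (0, 1, -4/3)
  row 0: subtract -1×row1 = (1, 0, -4/3)
  row 2: subtract 5×row1 = (0, 0, 23/3)
step 3: normalize row 2 (÷23/3) = (0, 0, 1)
  row 0: subtract -4/3×row2 = (1, 0, 0)
  row 1: subtract -4/3×row2 = (0, 1, 0)

pivot columns: 0, 1, 2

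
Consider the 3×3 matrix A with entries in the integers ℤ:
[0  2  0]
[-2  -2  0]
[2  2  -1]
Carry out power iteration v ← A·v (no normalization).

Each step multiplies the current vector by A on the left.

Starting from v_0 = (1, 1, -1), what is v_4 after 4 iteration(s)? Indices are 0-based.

v_4 = (16, -32, 31)

v_0 = (1, 1, -1).
v_1 = A·v_0 = (2, -4, 5).
v_2 = A·v_1 = (-8, 4, -9).
v_3 = A·v_2 = (8, 8, 1).
v_4 = A·v_3 = (16, -32, 31).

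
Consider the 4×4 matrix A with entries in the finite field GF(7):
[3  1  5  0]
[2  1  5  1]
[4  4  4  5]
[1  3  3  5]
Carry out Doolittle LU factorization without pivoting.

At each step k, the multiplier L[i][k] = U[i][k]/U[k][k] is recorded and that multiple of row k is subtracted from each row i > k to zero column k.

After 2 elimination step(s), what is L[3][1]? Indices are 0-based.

k=0: U[0][0]=3
  eliminate (1,0): mult=3, new row 1: (0, 5, 4, 1); set L[1][0]=3
  eliminate (2,0): mult=6, new row 2: (0, 5, 2, 5); set L[2][0]=6
  eliminate (3,0): mult=5, new row 3: (0, 5, 6, 5); set L[3][0]=5
k=1: U[1][1]=5
  eliminate (2,1): mult=1, new row 2: (0, 0, 5, 4); set L[2][1]=1
  eliminate (3,1): mult=1, new row 3: (0, 0, 2, 4); set L[3][1]=1

L[3][1] = 1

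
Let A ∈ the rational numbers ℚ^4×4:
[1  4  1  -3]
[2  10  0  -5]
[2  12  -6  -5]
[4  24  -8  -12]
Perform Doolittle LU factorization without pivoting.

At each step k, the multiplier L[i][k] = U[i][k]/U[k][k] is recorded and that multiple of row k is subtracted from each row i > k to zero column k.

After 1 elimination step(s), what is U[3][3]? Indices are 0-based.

Step 1: pivot at (0,0) is 1.
  row1 ← row1 − (2)·row0  ⇒  L[1][0]=2, U row1=(0, 2, -2, 1)
  row2 ← row2 − (2)·row0  ⇒  L[2][0]=2, U row2=(0, 4, -8, 1)
  row3 ← row3 − (4)·row0  ⇒  L[3][0]=4, U row3=(0, 8, -12, 0)

U[3][3] = 0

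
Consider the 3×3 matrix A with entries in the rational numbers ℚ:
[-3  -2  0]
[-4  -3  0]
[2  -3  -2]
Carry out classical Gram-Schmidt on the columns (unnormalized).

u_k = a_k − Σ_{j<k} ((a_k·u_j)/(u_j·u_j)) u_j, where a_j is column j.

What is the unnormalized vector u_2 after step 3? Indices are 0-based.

Step 1: u_0 = a_0 = (-3, -4, 2).
Step 2: u_1 = a_1 − (12/29)·u_0 = (-22/29, -39/29, -111/29).
Step 3: u_2 = a_2 − (-4/29)·u_0 − (111/247)·u_1 = (-18/247, 1/19, -1/247).

u_2 = (-18/247, 1/19, -1/247)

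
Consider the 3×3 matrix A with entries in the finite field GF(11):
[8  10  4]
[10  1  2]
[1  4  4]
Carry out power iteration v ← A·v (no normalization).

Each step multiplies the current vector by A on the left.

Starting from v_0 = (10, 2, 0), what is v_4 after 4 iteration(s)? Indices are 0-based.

v_0 = (10, 2, 0).
v_1 = A·v_0 = (1, 3, 7).
v_2 = A·v_1 = (0, 5, 8).
v_3 = A·v_2 = (5, 10, 8).
v_4 = A·v_3 = (7, 10, 0).

v_4 = (7, 10, 0)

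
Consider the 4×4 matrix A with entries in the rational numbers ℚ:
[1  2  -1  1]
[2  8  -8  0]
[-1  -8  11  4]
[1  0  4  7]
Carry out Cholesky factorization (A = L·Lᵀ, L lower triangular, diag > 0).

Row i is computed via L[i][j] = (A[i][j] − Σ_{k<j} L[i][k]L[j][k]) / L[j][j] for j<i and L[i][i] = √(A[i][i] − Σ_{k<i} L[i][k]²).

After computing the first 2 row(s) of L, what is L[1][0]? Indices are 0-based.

L[1][0] = 2

Step 1: L[0][0] = √(1) = 1.
  L[1][0] = (2) / L[0][0] = 2.
Step 2: L[1][1] = √(4) = 2.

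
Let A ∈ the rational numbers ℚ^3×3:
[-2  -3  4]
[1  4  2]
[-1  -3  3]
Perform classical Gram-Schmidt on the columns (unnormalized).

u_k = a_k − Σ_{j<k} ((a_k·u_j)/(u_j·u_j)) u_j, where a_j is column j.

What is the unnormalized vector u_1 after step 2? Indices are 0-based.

u_1 = (4/3, 11/6, -5/6)

Step 1: u_0 = a_0 = (-2, 1, -1).
Step 2: u_1 = a_1 − (13/6)·u_0 = (4/3, 11/6, -5/6).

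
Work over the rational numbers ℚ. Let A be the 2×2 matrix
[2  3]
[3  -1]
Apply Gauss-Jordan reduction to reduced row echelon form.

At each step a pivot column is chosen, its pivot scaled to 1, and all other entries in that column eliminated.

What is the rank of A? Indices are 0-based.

rank = 2

step 1: normalize row 0 (÷2) = (1, 3/2)
  row 1: subtract 3×row0 = (0, -11/2)
step 2: normalize row 1 (÷-11/2) = (0, 1)
  row 0: subtract 3/2×row1 = (1, 0)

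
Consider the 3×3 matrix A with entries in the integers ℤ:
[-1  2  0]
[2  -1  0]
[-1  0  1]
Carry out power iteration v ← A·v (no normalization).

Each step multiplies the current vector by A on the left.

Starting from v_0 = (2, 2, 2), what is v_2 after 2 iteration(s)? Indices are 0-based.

v_0 = (2, 2, 2).
v_1 = A·v_0 = (2, 2, 0).
v_2 = A·v_1 = (2, 2, -2).

v_2 = (2, 2, -2)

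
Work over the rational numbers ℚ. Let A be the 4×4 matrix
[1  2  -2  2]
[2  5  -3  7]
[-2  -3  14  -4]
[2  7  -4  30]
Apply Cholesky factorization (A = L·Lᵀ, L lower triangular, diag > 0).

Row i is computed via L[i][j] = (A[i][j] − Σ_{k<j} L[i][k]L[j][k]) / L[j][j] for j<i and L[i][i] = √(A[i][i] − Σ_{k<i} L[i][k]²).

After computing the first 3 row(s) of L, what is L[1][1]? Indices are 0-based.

Step 1: L[0][0] = √(1) = 1.
  L[1][0] = (2) / L[0][0] = 2.
Step 2: L[1][1] = √(1) = 1.
  L[2][0] = (-2) / L[0][0] = -2.
  L[2][1] = (1) / L[1][1] = 1.
Step 3: L[2][2] = √(9) = 3.

L[1][1] = 1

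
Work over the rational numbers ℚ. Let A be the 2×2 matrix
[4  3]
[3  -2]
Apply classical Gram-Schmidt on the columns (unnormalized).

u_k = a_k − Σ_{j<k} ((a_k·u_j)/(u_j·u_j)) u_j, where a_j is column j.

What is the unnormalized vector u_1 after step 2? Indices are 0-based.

Step 1: u_0 = a_0 = (4, 3).
Step 2: u_1 = a_1 − (6/25)·u_0 = (51/25, -68/25).

u_1 = (51/25, -68/25)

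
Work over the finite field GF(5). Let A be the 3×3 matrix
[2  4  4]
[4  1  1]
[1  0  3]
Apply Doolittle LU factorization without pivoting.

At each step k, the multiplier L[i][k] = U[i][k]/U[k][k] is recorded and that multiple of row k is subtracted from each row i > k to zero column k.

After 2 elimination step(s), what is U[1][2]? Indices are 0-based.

U[1][2] = 3

[col 0] pivot 2
  R1 -= 2*R0 → (0, 3, 3)  (L[1][0] := 2)
  R2 -= 3*R0 → (0, 3, 1)  (L[2][0] := 3)
[col 1] pivot 3
  R2 -= 1*R1 → (0, 0, 3)  (L[2][1] := 1)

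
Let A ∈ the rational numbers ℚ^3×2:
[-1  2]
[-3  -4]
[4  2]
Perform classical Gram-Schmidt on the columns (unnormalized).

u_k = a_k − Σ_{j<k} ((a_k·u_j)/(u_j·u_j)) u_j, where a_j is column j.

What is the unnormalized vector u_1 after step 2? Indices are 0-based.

u_1 = (35/13, -25/13, -10/13)

Step 1: u_0 = a_0 = (-1, -3, 4).
Step 2: u_1 = a_1 − (9/13)·u_0 = (35/13, -25/13, -10/13).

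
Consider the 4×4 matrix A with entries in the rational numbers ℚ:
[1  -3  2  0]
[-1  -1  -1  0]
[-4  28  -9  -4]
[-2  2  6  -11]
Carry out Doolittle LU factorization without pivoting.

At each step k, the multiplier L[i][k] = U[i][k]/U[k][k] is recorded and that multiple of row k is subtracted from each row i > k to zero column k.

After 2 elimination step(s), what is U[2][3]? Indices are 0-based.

[col 0] pivot 1
  R1 -= -1*R0 → (0, -4, 1, 0)  (L[1][0] := -1)
  R2 -= -4*R0 → (0, 16, -1, -4)  (L[2][0] := -4)
  R3 -= -2*R0 → (0, -4, 10, -11)  (L[3][0] := -2)
[col 1] pivot -4
  R2 -= -4*R1 → (0, 0, 3, -4)  (L[2][1] := -4)
  R3 -= 1*R1 → (0, 0, 9, -11)  (L[3][1] := 1)

U[2][3] = -4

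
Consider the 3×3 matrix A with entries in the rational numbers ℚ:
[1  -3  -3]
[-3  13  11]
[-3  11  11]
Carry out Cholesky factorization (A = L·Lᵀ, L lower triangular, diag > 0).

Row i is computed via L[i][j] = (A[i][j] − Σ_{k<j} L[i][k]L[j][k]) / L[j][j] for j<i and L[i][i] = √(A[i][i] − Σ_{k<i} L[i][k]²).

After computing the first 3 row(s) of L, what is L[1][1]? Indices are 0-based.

Step 1: L[0][0] = √(1) = 1.
  L[1][0] = (-3) / L[0][0] = -3.
Step 2: L[1][1] = √(4) = 2.
  L[2][0] = (-3) / L[0][0] = -3.
  L[2][1] = (2) / L[1][1] = 1.
Step 3: L[2][2] = √(1) = 1.

L[1][1] = 2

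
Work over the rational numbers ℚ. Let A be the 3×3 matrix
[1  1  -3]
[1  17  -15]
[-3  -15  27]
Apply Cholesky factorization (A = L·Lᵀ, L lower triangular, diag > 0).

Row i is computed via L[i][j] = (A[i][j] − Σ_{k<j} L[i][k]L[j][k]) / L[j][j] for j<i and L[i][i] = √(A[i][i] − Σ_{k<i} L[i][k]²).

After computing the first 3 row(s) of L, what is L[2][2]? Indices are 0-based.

L[2][2] = 3

Step 1: L[0][0] = √(1) = 1.
  L[1][0] = (1) / L[0][0] = 1.
Step 2: L[1][1] = √(16) = 4.
  L[2][0] = (-3) / L[0][0] = -3.
  L[2][1] = (-12) / L[1][1] = -3.
Step 3: L[2][2] = √(9) = 3.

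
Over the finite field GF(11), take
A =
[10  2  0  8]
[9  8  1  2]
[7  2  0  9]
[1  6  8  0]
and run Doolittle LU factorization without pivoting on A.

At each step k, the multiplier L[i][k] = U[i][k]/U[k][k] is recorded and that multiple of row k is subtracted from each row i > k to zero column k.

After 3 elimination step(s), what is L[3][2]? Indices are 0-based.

L[3][2] = 4

[col 0] pivot 10
  R1 -= 2*R0 → (0, 4, 1, 8)  (L[1][0] := 2)
  R2 -= 4*R0 → (0, 5, 0, 10)  (L[2][0] := 4)
  R3 -= 10*R0 → (0, 8, 8, 8)  (L[3][0] := 10)
[col 1] pivot 4
  R2 -= 4*R1 → (0, 0, 7, 0)  (L[2][1] := 4)
  R3 -= 2*R1 → (0, 0, 6, 3)  (L[3][1] := 2)
[col 2] pivot 7
  R3 -= 4*R2 → (0, 0, 0, 3)  (L[3][2] := 4)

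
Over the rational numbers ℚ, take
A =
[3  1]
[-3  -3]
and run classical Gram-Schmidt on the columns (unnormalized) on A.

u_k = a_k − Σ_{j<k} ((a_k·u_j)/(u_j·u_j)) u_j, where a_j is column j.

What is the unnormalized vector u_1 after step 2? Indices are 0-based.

Step 1: u_0 = a_0 = (3, -3).
Step 2: u_1 = a_1 − (2/3)·u_0 = (-1, -1).

u_1 = (-1, -1)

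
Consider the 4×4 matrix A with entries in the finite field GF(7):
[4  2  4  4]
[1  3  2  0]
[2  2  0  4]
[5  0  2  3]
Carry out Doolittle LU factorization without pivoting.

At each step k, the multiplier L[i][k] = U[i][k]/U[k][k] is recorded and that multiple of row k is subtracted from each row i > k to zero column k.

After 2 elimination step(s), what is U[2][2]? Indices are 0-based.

k=0: U[0][0]=4
  eliminate (1,0): mult=2, new row 1: (0, 6, 1, 6); set L[1][0]=2
  eliminate (2,0): mult=4, new row 2: (0, 1, 5, 2); set L[2][0]=4
  eliminate (3,0): mult=3, new row 3: (0, 1, 4, 5); set L[3][0]=3
k=1: U[1][1]=6
  eliminate (2,1): mult=6, new row 2: (0, 0, 6, 1); set L[2][1]=6
  eliminate (3,1): mult=6, new row 3: (0, 0, 5, 4); set L[3][1]=6

U[2][2] = 6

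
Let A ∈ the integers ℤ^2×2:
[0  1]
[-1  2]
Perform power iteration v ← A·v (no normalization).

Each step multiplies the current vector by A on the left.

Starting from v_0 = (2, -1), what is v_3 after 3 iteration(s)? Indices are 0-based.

v_0 = (2, -1).
v_1 = A·v_0 = (-1, -4).
v_2 = A·v_1 = (-4, -7).
v_3 = A·v_2 = (-7, -10).

v_3 = (-7, -10)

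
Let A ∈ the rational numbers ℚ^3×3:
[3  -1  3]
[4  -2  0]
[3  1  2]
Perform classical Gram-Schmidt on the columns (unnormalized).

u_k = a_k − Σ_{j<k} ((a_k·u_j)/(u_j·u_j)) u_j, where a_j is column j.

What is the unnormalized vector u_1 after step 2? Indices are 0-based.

Step 1: u_0 = a_0 = (3, 4, 3).
Step 2: u_1 = a_1 − (-4/17)·u_0 = (-5/17, -18/17, 29/17).

u_1 = (-5/17, -18/17, 29/17)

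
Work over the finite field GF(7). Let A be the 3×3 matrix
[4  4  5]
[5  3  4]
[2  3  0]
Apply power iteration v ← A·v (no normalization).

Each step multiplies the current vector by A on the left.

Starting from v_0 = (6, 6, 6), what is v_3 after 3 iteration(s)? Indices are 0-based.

v_0 = (6, 6, 6).
v_1 = A·v_0 = (1, 2, 2).
v_2 = A·v_1 = (1, 5, 1).
v_3 = A·v_2 = (1, 3, 3).

v_3 = (1, 3, 3)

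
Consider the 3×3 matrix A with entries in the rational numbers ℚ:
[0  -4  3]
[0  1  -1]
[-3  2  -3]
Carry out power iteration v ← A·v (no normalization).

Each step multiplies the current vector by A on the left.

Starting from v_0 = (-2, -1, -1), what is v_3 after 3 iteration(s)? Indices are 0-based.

v_3 = (-44, 17, -5)

v_0 = (-2, -1, -1).
v_1 = A·v_0 = (1, 0, 7).
v_2 = A·v_1 = (21, -7, -24).
v_3 = A·v_2 = (-44, 17, -5).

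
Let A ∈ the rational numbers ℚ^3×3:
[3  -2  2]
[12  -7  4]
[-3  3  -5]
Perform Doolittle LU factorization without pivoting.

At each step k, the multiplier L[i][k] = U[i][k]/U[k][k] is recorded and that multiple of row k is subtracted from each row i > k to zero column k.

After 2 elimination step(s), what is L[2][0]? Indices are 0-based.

L[2][0] = -1

Step 1: pivot at (0,0) is 3.
  row1 ← row1 − (4)·row0  ⇒  L[1][0]=4, U row1=(0, 1, -4)
  row2 ← row2 − (-1)·row0  ⇒  L[2][0]=-1, U row2=(0, 1, -3)
Step 2: pivot at (1,1) is 1.
  row2 ← row2 − (1)·row1  ⇒  L[2][1]=1, U row2=(0, 0, 1)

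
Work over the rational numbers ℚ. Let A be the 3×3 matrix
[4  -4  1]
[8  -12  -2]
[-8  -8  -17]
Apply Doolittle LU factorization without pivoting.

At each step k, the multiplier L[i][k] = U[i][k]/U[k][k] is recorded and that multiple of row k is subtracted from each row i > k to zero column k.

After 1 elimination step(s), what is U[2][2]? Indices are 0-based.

U[2][2] = -15

Step 1: pivot at (0,0) is 4.
  row1 ← row1 − (2)·row0  ⇒  L[1][0]=2, U row1=(0, -4, -4)
  row2 ← row2 − (-2)·row0  ⇒  L[2][0]=-2, U row2=(0, -16, -15)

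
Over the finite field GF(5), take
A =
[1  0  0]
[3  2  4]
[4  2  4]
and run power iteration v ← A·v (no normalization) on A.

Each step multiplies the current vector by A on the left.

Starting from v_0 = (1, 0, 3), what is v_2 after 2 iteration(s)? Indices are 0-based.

v_0 = (1, 0, 3).
v_1 = A·v_0 = (1, 0, 1).
v_2 = A·v_1 = (1, 2, 3).

v_2 = (1, 2, 3)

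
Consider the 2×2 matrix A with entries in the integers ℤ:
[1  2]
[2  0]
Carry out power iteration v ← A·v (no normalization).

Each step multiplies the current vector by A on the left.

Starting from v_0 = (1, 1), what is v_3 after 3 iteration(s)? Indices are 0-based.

v_0 = (1, 1).
v_1 = A·v_0 = (3, 2).
v_2 = A·v_1 = (7, 6).
v_3 = A·v_2 = (19, 14).

v_3 = (19, 14)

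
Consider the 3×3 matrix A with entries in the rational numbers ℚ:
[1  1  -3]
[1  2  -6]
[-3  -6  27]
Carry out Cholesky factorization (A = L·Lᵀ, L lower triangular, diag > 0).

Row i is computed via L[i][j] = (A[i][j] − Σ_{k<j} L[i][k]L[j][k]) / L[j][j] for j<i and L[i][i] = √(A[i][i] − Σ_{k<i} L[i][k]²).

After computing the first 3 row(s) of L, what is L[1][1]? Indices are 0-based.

L[1][1] = 1

Step 1: L[0][0] = √(1) = 1.
  L[1][0] = (1) / L[0][0] = 1.
Step 2: L[1][1] = √(1) = 1.
  L[2][0] = (-3) / L[0][0] = -3.
  L[2][1] = (-3) / L[1][1] = -3.
Step 3: L[2][2] = √(9) = 3.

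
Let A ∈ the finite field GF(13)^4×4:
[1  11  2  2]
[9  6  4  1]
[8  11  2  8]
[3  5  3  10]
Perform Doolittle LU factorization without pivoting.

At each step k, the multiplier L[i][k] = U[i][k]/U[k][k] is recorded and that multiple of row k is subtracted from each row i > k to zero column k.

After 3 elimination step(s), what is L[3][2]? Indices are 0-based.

L[3][2] = 10

Step 1: pivot at (0,0) is 1.
  row1 ← row1 − (9)·row0  ⇒  L[1][0]=9, U row1=(0, 11, 12, 9)
  row2 ← row2 − (8)·row0  ⇒  L[2][0]=8, U row2=(0, 1, 12, 5)
  row3 ← row3 − (3)·row0  ⇒  L[3][0]=3, U row3=(0, 11, 10, 4)
Step 2: pivot at (1,1) is 11.
  row2 ← row2 − (6)·row1  ⇒  L[2][1]=6, U row2=(0, 0, 5, 3)
  row3 ← row3 − (1)·row1  ⇒  L[3][1]=1, U row3=(0, 0, 11, 8)
Step 3: pivot at (2,2) is 5.
  row3 ← row3 − (10)·row2  ⇒  L[3][2]=10, U row3=(0, 0, 0, 4)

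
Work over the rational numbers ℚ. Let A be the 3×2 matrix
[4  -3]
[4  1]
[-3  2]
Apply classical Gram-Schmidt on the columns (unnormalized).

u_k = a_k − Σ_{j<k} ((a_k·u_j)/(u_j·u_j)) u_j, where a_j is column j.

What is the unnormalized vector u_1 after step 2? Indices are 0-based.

Step 1: u_0 = a_0 = (4, 4, -3).
Step 2: u_1 = a_1 − (-14/41)·u_0 = (-67/41, 97/41, 40/41).

u_1 = (-67/41, 97/41, 40/41)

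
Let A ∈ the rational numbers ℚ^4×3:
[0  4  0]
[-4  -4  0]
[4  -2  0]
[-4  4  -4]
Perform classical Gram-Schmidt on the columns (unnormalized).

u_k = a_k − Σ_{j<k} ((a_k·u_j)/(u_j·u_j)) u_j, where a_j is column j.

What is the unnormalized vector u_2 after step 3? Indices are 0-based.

Step 1: u_0 = a_0 = (0, -4, 4, -4).
Step 2: u_1 = a_1 − (-1/6)·u_0 = (4, -14/3, -4/3, 10/3).
Step 3: u_2 = a_2 − (1/3)·u_0 − (-5/19)·u_1 = (20/19, 2/19, -32/19, -34/19).

u_2 = (20/19, 2/19, -32/19, -34/19)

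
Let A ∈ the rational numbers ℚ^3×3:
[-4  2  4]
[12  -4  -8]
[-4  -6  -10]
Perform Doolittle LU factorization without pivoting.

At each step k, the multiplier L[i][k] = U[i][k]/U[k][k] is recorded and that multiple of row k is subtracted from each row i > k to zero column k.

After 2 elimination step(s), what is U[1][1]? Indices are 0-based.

Step 1: pivot at (0,0) is -4.
  row1 ← row1 − (-3)·row0  ⇒  L[1][0]=-3, U row1=(0, 2, 4)
  row2 ← row2 − (1)·row0  ⇒  L[2][0]=1, U row2=(0, -8, -14)
Step 2: pivot at (1,1) is 2.
  row2 ← row2 − (-4)·row1  ⇒  L[2][1]=-4, U row2=(0, 0, 2)

U[1][1] = 2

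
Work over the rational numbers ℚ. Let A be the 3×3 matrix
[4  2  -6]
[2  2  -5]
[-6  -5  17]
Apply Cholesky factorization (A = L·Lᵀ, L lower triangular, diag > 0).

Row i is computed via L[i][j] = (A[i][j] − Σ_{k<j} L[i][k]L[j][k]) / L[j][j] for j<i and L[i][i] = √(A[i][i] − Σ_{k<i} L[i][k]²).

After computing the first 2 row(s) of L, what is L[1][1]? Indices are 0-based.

Step 1: L[0][0] = √(4) = 2.
  L[1][0] = (2) / L[0][0] = 1.
Step 2: L[1][1] = √(1) = 1.

L[1][1] = 1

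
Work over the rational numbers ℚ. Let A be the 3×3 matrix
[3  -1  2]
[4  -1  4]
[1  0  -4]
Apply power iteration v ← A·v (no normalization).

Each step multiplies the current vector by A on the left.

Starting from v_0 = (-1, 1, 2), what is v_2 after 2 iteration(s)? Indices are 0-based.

v_0 = (-1, 1, 2).
v_1 = A·v_0 = (0, 3, -9).
v_2 = A·v_1 = (-21, -39, 36).

v_2 = (-21, -39, 36)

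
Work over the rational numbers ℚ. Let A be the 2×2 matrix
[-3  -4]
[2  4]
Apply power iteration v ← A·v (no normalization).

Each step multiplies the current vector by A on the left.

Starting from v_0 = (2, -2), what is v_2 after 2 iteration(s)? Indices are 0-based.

v_2 = (10, -12)

v_0 = (2, -2).
v_1 = A·v_0 = (2, -4).
v_2 = A·v_1 = (10, -12).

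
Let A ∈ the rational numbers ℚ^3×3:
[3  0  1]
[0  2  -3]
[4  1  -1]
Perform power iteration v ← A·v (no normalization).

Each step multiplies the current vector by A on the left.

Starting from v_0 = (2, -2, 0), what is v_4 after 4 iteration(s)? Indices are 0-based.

v_4 = (314, -356, 194)

v_0 = (2, -2, 0).
v_1 = A·v_0 = (6, -4, 6).
v_2 = A·v_1 = (24, -26, 14).
v_3 = A·v_2 = (86, -94, 56).
v_4 = A·v_3 = (314, -356, 194).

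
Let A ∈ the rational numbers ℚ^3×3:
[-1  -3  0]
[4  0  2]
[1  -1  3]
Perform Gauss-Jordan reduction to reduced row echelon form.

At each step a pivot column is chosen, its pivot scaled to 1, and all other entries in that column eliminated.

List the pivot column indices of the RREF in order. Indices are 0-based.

pivot(0,0)=-1: scale R0 → (1, 3, 0)
  clear (1,0): R1 −= (4)R0 → (0, -12, 2)
  clear (2,0): R2 −= (1)R0 → (0, -4, 3)
pivot(1,1)=-12: scale R1 → (0, 1, -1/6)
  clear (0,1): R0 −= (3)R1 → (1, 0, 1/2)
  clear (2,1): R2 −= (-4)R1 → (0, 0, 7/3)
pivot(2,2)=7/3: scale R2 → (0, 0, 1)
  clear (0,2): R0 −= (1/2)R2 → (1, 0, 0)
  clear (1,2): R1 −= (-1/6)R2 → (0, 1, 0)

pivot columns: 0, 1, 2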